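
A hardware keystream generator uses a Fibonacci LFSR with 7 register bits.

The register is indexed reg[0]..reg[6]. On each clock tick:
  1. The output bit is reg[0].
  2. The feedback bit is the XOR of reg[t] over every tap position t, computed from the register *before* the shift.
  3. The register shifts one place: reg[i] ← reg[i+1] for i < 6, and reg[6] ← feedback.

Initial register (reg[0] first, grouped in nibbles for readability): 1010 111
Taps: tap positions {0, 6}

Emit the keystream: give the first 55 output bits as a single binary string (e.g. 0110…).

k : reg_k → out_k, fb_k
0: 1010111 → 1, fb=0
1: 0101110 → 0, fb=0
2: 1011100 → 1, fb=1
3: 0111001 → 0, fb=1
4: 1110011 → 1, fb=0
5: 1100110 → 1, fb=1
6: 1001101 → 1, fb=0
7: 0011010 → 0, fb=0
8: 0110100 → 0, fb=0
9: 1101000 → 1, fb=1
10: 1010001 → 1, fb=0
11: 0100010 → 0, fb=0
12: 1000100 → 1, fb=1
13: 0001001 → 0, fb=1
14: 0010011 → 0, fb=1
15: 0100111 → 0, fb=1
16: 1001111 → 1, fb=0
17: 0011110 → 0, fb=0
18: 0111100 → 0, fb=0
19: 1111000 → 1, fb=1
20: 1110001 → 1, fb=0
21: 1100010 → 1, fb=1
22: 1000101 → 1, fb=0
23: 0001010 → 0, fb=0
24: 0010100 → 0, fb=0
25: 0101000 → 0, fb=0
26: 1010000 → 1, fb=1
27: 0100001 → 0, fb=1
28: 1000011 → 1, fb=0
29: 0000110 → 0, fb=0
30: 0001100 → 0, fb=0
31: 0011000 → 0, fb=0
32: 0110000 → 0, fb=0
33: 1100000 → 1, fb=1
34: 1000001 → 1, fb=0
35: 0000010 → 0, fb=0
36: 0000100 → 0, fb=0
37: 0001000 → 0, fb=0
38: 0010000 → 0, fb=0
39: 0100000 → 0, fb=0
40: 1000000 → 1, fb=1
41: 0000001 → 0, fb=1
42: 0000011 → 0, fb=1
43: 0000111 → 0, fb=1
44: 0001111 → 0, fb=1
45: 0011111 → 0, fb=1
46: 0111111 → 0, fb=1
47: 1111111 → 1, fb=0
48: 1111110 → 1, fb=1
49: 1111101 → 1, fb=0
50: 1111010 → 1, fb=1
51: 1110101 → 1, fb=0
52: 1101010 → 1, fb=1
53: 1010101 → 1, fb=0
54: 0101010 → 0, fb=0

1010111001101000100111100010100001100000100000011111110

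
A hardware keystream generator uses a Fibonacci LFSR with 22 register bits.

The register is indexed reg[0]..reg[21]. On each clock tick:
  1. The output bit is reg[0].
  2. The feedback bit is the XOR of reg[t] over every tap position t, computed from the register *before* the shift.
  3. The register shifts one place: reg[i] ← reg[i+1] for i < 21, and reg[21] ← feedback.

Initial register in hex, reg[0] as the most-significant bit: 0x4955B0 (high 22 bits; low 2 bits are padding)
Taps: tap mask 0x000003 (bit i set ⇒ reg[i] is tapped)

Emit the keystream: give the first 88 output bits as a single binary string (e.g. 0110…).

0100100101010101101100110110111111111011010101101100000000110111111011010000000101100000

tick  register→output (feedback)
  0  0100100101010101101100→0 (1)
  1  1001001010101011011001→1 (1)
  2  0010010101010110110011→0 (0)
  3  0100101010101101100110→0 (1)
  4  1001010101011011001101→1 (1)
  5  0010101010110110011011→0 (0)
  6  0101010101101100110110→0 (1)
  7  1010101011011001101101→1 (1)
  8  0101010110110011011011→0 (1)
  9  1010101101100110110111→1 (1)
 10  0101011011001101101111→0 (1)
 11  1010110110011011011111→1 (1)
 12  0101101100110110111111→0 (1)
 13  1011011001101101111111→1 (1)
 14  0110110011011011111111→0 (1)
 15  1101100110110111111111→1 (0)
 16  1011001101101111111110→1 (1)
 17  0110011011011111111101→0 (1)
 18  1100110110111111111011→1 (0)
 19  1001101101111111110110→1 (1)
 20  0011011011111111101101→0 (0)
 21  0110110111111111011010→0 (1)
 22  1101101111111110110101→1 (0)
 23  1011011111111101101010→1 (1)
 24  0110111111111011010101→0 (1)
 25  1101111111110110101011→1 (0)
 26  1011111111101101010110→1 (1)
 27  0111111111011010101101→0 (1)
 28  1111111110110101011011→1 (0)
 29  1111111101101010110110→1 (0)
 30  1111111011010101101100→1 (0)
 31  1111110110101011011000→1 (0)
 32  1111101101010110110000→1 (0)
 33  1111011010101101100000→1 (0)
 34  1110110101011011000000→1 (0)
 35  1101101010110110000000→1 (0)
 36  1011010101101100000000→1 (1)
 37  0110101011011000000001→0 (1)
 38  1101010110110000000011→1 (0)
 39  1010101101100000000110→1 (1)
 40  0101011011000000001101→0 (1)
 41  1010110110000000011011→1 (1)
 42  0101101100000000110111→0 (1)
 43  1011011000000001101111→1 (1)
 44  0110110000000011011111→0 (1)
 45  1101100000000110111111→1 (0)
 46  1011000000001101111110→1 (1)
 47  0110000000011011111101→0 (1)
 48  1100000000110111111011→1 (0)
 49  1000000001101111110110→1 (1)
 50  0000000011011111101101→0 (0)
 51  0000000110111111011010→0 (0)
 52  0000001101111110110100→0 (0)
 53  0000011011111101101000→0 (0)
 54  0000110111111011010000→0 (0)
 55  0001101111110110100000→0 (0)
 56  0011011111101101000000→0 (0)
 57  0110111111011010000000→0 (1)
 58  1101111110110100000001→1 (0)
 59  1011111101101000000010→1 (1)
 60  0111111011010000000101→0 (1)
 61  1111110110100000001011→1 (0)
 62  1111101101000000010110→1 (0)
 63  1111011010000000101100→1 (0)
 64  1110110100000001011000→1 (0)
 65  1101101000000010110000→1 (0)
 66  1011010000000101100000→1 (1)
 67  0110100000001011000001→0 (1)
 68  1101000000010110000011→1 (0)
 69  1010000000101100000110→1 (1)
 70  0100000001011000001101→0 (1)
 71  1000000010110000011011→1 (1)
 72  0000000101100000110111→0 (0)
 73  0000001011000001101110→0 (0)
 74  0000010110000011011100→0 (0)
 75  0000101100000110111000→0 (0)
 76  0001011000001101110000→0 (0)
 77  0010110000011011100000→0 (0)
 78  0101100000110111000000→0 (1)
 79  1011000001101110000001→1 (1)
 80  0110000011011100000011→0 (1)
 81  1100000110111000000111→1 (0)
 82  1000001101110000001110→1 (1)
 83  0000011011100000011101→0 (0)
 84  0000110111000000111010→0 (0)
 85  0001101110000001110100→0 (0)
 86  0011011100000011101000→0 (0)
 87  0110111000000111010000→0 (1)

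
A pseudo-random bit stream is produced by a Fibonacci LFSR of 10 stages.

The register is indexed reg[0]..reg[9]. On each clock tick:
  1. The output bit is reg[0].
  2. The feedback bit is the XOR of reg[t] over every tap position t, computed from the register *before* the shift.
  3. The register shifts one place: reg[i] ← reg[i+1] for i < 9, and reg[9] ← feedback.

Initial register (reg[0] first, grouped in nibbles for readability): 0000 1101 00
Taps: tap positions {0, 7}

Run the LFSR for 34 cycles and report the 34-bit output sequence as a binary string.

step | reg (before) | out | fb
   0 | 0000110100 | 0 | 1
   1 | 0001101001 | 0 | 0
   2 | 0011010010 | 0 | 0
   3 | 0110100100 | 0 | 1
   4 | 1101001001 | 1 | 1
   5 | 1010010011 | 1 | 1
   6 | 0100100111 | 0 | 1
   7 | 1001001111 | 1 | 0
   8 | 0010011110 | 0 | 1
   9 | 0100111101 | 0 | 1
  10 | 1001111011 | 1 | 1
  11 | 0011110111 | 0 | 1
  12 | 0111101111 | 0 | 1
  13 | 1111011111 | 1 | 0
  14 | 1110111110 | 1 | 0
  15 | 1101111100 | 1 | 0
  16 | 1011111000 | 1 | 1
  17 | 0111110001 | 0 | 0
  18 | 1111100010 | 1 | 1
  19 | 1111000101 | 1 | 0
  20 | 1110001010 | 1 | 1
  21 | 1100010101 | 1 | 0
  22 | 1000101010 | 1 | 1
  23 | 0001010101 | 0 | 1
  24 | 0010101011 | 0 | 0
  25 | 0101010110 | 0 | 1
  26 | 1010101101 | 1 | 0
  27 | 0101011010 | 0 | 0
  28 | 1010110100 | 1 | 0
  29 | 0101101000 | 0 | 0
  30 | 1011010000 | 1 | 1
  31 | 0110100001 | 0 | 0
  32 | 1101000010 | 1 | 1
  33 | 1010000101 | 1 | 0

0000110100100111101111100010101011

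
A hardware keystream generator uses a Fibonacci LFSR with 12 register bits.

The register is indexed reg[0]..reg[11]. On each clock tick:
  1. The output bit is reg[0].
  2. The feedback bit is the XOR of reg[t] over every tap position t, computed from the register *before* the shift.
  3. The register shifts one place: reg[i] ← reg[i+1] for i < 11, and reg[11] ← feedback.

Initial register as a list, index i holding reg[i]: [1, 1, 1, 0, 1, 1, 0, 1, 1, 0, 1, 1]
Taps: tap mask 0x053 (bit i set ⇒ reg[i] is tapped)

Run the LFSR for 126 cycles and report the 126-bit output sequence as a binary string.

step | reg (before) | out | fb
   0 | 111011011011 | 1 | 1
   1 | 110110110111 | 1 | 0
   2 | 101101101110 | 1 | 0
   3 | 011011011100 | 0 | 0
   4 | 110110111000 | 1 | 0
   5 | 101101110000 | 1 | 0
   6 | 011011100000 | 0 | 1
   7 | 110111000001 | 1 | 1
   8 | 101110000011 | 1 | 0
   9 | 011100000110 | 0 | 1
  10 | 111000001101 | 1 | 0
  11 | 110000011010 | 1 | 0
  12 | 100000110100 | 1 | 0
  13 | 000001101000 | 0 | 1
  14 | 000011010001 | 0 | 1
  15 | 000110100011 | 0 | 0
  16 | 001101000110 | 0 | 0
  17 | 011010001100 | 0 | 0
  18 | 110100011000 | 1 | 0
  19 | 101000110000 | 1 | 0
  20 | 010001100000 | 0 | 0
  21 | 100011000000 | 1 | 0
  22 | 000110000000 | 0 | 1
  23 | 001100000001 | 0 | 0
  24 | 011000000010 | 0 | 1
  25 | 110000000101 | 1 | 0
  26 | 100000001010 | 1 | 1
  27 | 000000010101 | 0 | 0
  28 | 000000101010 | 0 | 1
  29 | 000001010101 | 0 | 0
  30 | 000010101010 | 0 | 0
  31 | 000101010100 | 0 | 0
  32 | 001010101000 | 0 | 0
  33 | 010101010000 | 0 | 1
  34 | 101010100001 | 1 | 1
  35 | 010101000011 | 0 | 1
  36 | 101010000111 | 1 | 0
  37 | 010100001110 | 0 | 1
  38 | 101000011101 | 1 | 1
  39 | 010000111011 | 0 | 0
  40 | 100001110110 | 1 | 0
  41 | 000011101100 | 0 | 0
  42 | 000111011000 | 0 | 1
  43 | 001110110001 | 0 | 0
  44 | 011101100010 | 0 | 0
  45 | 111011000100 | 1 | 1
  46 | 110110001001 | 1 | 1
  47 | 101100010011 | 1 | 1
  48 | 011000100111 | 0 | 0
  49 | 110001001110 | 1 | 0
  50 | 100010011100 | 1 | 0
  51 | 000100111000 | 0 | 1
  52 | 001001110001 | 0 | 1
  53 | 010011100011 | 0 | 1
  54 | 100111000111 | 1 | 0
  55 | 001110001110 | 0 | 1
  56 | 011100011101 | 0 | 1
  57 | 111000111011 | 1 | 1
  58 | 110001110111 | 1 | 1
  59 | 100011101111 | 1 | 1
  60 | 000111011111 | 0 | 1
  61 | 001110111111 | 0 | 0
  62 | 011101111110 | 0 | 0
  63 | 111011111100 | 1 | 0
  64 | 110111111000 | 1 | 0
  65 | 101111110000 | 1 | 1
  66 | 011111100001 | 0 | 1
  67 | 111111000011 | 1 | 1
  68 | 111110000111 | 1 | 1
  69 | 111100001111 | 1 | 0
  70 | 111000011110 | 1 | 0
  71 | 110000111100 | 1 | 1
  72 | 100001111001 | 1 | 0
  73 | 000011110010 | 0 | 0
  74 | 000111100100 | 0 | 0
  75 | 001111001000 | 0 | 1
  76 | 011110010001 | 0 | 0
  77 | 111100100010 | 1 | 1
  78 | 111001000101 | 1 | 0
  79 | 110010001010 | 1 | 1
  80 | 100100010101 | 1 | 1
  81 | 001000101011 | 0 | 1
  82 | 010001010111 | 0 | 1
  83 | 100010101111 | 1 | 1
  84 | 000101011111 | 0 | 0
  85 | 001010111110 | 0 | 0
  86 | 010101111100 | 0 | 0
  87 | 101011111000 | 1 | 1
  88 | 010111110001 | 0 | 1
  89 | 101111100011 | 1 | 1
  90 | 011111000111 | 0 | 0
  91 | 111110001110 | 1 | 1
  92 | 111100011101 | 1 | 0
  93 | 111000111010 | 1 | 1
  94 | 110001110101 | 1 | 1
  95 | 100011101011 | 1 | 1
  96 | 000111010111 | 0 | 1
  97 | 001110101111 | 0 | 0
  98 | 011101011110 | 0 | 1
  99 | 111010111101 | 1 | 0
 100 | 110101111010 | 1 | 1
 101 | 101011110101 | 1 | 1
 102 | 010111101011 | 0 | 1
 103 | 101111010111 | 1 | 0
 104 | 011110101110 | 0 | 1
 105 | 111101011101 | 1 | 0
 106 | 111010111010 | 1 | 0
 107 | 110101110100 | 1 | 1
 108 | 101011101001 | 1 | 1
 109 | 010111010011 | 0 | 0
 110 | 101110100110 | 1 | 1
 111 | 011101001101 | 0 | 1
 112 | 111010011011 | 1 | 1
 113 | 110100110111 | 1 | 1
 114 | 101001101111 | 1 | 0
 115 | 010011011110 | 0 | 0
 116 | 100110111100 | 1 | 1
 117 | 001101111001 | 0 | 1
 118 | 011011110011 | 0 | 1
 119 | 110111100111 | 1 | 0
 120 | 101111001110 | 1 | 0
 121 | 011110011100 | 0 | 0
 122 | 111100111000 | 1 | 1
 123 | 111001110001 | 1 | 1
 124 | 110011100011 | 1 | 0
 125 | 100111000110 | 1 | 0

111011011011100000110100011000000010101010000111011000100111000111011111100001111001000101011111000111010111101011101001101111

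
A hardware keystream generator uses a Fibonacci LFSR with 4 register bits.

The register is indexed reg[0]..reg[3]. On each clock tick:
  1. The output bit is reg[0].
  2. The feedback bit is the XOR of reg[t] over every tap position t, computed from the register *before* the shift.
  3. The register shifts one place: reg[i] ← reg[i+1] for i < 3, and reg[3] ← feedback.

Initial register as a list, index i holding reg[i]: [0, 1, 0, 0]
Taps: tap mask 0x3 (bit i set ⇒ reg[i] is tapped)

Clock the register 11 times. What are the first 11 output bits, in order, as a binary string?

step | reg (before) | out | fb
   0 | 0100 | 0 | 1
   1 | 1001 | 1 | 1
   2 | 0011 | 0 | 0
   3 | 0110 | 0 | 1
   4 | 1101 | 1 | 0
   5 | 1010 | 1 | 1
   6 | 0101 | 0 | 1
   7 | 1011 | 1 | 1
   8 | 0111 | 0 | 1
   9 | 1111 | 1 | 0
  10 | 1110 | 1 | 0

01001101011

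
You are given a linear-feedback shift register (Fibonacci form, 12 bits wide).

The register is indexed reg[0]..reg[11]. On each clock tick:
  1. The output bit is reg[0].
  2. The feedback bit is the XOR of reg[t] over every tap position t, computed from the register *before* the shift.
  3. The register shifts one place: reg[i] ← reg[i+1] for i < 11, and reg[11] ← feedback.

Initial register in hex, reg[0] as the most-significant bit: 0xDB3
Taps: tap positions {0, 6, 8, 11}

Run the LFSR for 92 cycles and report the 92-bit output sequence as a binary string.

11011011001111001111010110000001100001000111010010010111101101110110000010101011111011010110

step | reg (before) | out | fb
   0 | 110110110011 | 1 | 1
   1 | 101101100111 | 1 | 1
   2 | 011011001111 | 0 | 0
   3 | 110110011110 | 1 | 0
   4 | 101100111100 | 1 | 1
   5 | 011001111001 | 0 | 1
   6 | 110011110011 | 1 | 1
   7 | 100111100111 | 1 | 1
   8 | 001111001111 | 0 | 0
   9 | 011110011110 | 0 | 1
  10 | 111100111101 | 1 | 0
  11 | 111001111010 | 1 | 1
  12 | 110011110101 | 1 | 1
  13 | 100111101011 | 1 | 0
  14 | 001111010110 | 0 | 0
  15 | 011110101100 | 0 | 0
  16 | 111101011000 | 1 | 0
  17 | 111010110000 | 1 | 0
  18 | 110101100000 | 1 | 0
  19 | 101011000000 | 1 | 1
  20 | 010110000001 | 0 | 1
  21 | 101100000011 | 1 | 0
  22 | 011000000110 | 0 | 0
  23 | 110000001100 | 1 | 0
  24 | 100000011000 | 1 | 0
  25 | 000000110000 | 0 | 1
  26 | 000001100001 | 0 | 0
  27 | 000011000010 | 0 | 0
  28 | 000110000100 | 0 | 0
  29 | 001100001000 | 0 | 1
  30 | 011000010001 | 0 | 1
  31 | 110000100011 | 1 | 1
  32 | 100001000111 | 1 | 0
  33 | 000010001110 | 0 | 1
  34 | 000100011101 | 0 | 0
  35 | 001000111010 | 0 | 0
  36 | 010001110100 | 0 | 1
  37 | 100011101001 | 1 | 0
  38 | 000111010010 | 0 | 0
  39 | 001110100100 | 0 | 1
  40 | 011101001001 | 0 | 0
  41 | 111010010010 | 1 | 1
  42 | 110100100101 | 1 | 1
  43 | 101001001011 | 1 | 1
  44 | 010010010111 | 0 | 1
  45 | 100100101111 | 1 | 0
  46 | 001001011110 | 0 | 1
  47 | 010010111101 | 0 | 1
  48 | 100101111011 | 1 | 0
  49 | 001011110110 | 0 | 1
  50 | 010111101101 | 0 | 1
  51 | 101111011011 | 1 | 1
  52 | 011110110111 | 0 | 0
  53 | 111101101110 | 1 | 1
  54 | 111011011101 | 1 | 1
  55 | 110110111011 | 1 | 0
  56 | 101101110110 | 1 | 0
  57 | 011011101100 | 0 | 0
  58 | 110111011000 | 1 | 0
  59 | 101110110000 | 1 | 0
  60 | 011101100000 | 0 | 1
  61 | 111011000001 | 1 | 0
  62 | 110110000010 | 1 | 1
  63 | 101100000101 | 1 | 0
  64 | 011000001010 | 0 | 1
  65 | 110000010101 | 1 | 0
  66 | 100000101010 | 1 | 1
  67 | 000001010101 | 0 | 1
  68 | 000010101011 | 0 | 1
  69 | 000101010111 | 0 | 1
  70 | 001010101111 | 0 | 1
  71 | 010101011111 | 0 | 0
  72 | 101010111110 | 1 | 1
  73 | 010101111101 | 0 | 1
  74 | 101011111011 | 1 | 0
  75 | 010111110110 | 0 | 1
  76 | 101111101101 | 1 | 0
  77 | 011111011010 | 0 | 1
  78 | 111110110101 | 1 | 1
  79 | 111101101011 | 1 | 0
  80 | 111011010110 | 1 | 1
  81 | 110110101101 | 1 | 0
  82 | 101101011010 | 1 | 0
  83 | 011010110100 | 0 | 1
  84 | 110101101001 | 1 | 0
  85 | 101011010010 | 1 | 1
  86 | 010110100101 | 0 | 0
  87 | 101101001010 | 1 | 0
  88 | 011010010100 | 0 | 0
  89 | 110100101000 | 1 | 1
  90 | 101001010001 | 1 | 0
  91 | 010010100010 | 0 | 1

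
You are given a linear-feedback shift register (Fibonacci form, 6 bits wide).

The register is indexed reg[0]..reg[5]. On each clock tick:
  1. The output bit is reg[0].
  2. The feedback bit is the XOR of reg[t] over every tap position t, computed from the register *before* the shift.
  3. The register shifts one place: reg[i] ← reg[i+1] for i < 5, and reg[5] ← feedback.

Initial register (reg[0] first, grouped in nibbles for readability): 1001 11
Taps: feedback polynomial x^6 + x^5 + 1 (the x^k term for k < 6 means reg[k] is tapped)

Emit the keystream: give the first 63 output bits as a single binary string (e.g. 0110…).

100111000101111001010001100001000001111110101011001101110110100

tick  register→output (feedback)
  0  100111→1 (0)
  1  001110→0 (0)
  2  011100→0 (0)
  3  111000→1 (1)
  4  110001→1 (0)
  5  100010→1 (1)
  6  000101→0 (1)
  7  001011→0 (1)
  8  010111→0 (1)
  9  101111→1 (0)
 10  011110→0 (0)
 11  111100→1 (1)
 12  111001→1 (0)
 13  110010→1 (1)
 14  100101→1 (0)
 15  001010→0 (0)
 16  010100→0 (0)
 17  101000→1 (1)
 18  010001→0 (1)
 19  100011→1 (0)
 20  000110→0 (0)
 21  001100→0 (0)
 22  011000→0 (0)
 23  110000→1 (1)
 24  100001→1 (0)
 25  000010→0 (0)
 26  000100→0 (0)
 27  001000→0 (0)
 28  010000→0 (0)
 29  100000→1 (1)
 30  000001→0 (1)
 31  000011→0 (1)
 32  000111→0 (1)
 33  001111→0 (1)
 34  011111→0 (1)
 35  111111→1 (0)
 36  111110→1 (1)
 37  111101→1 (0)
 38  111010→1 (1)
 39  110101→1 (0)
 40  101010→1 (1)
 41  010101→0 (1)
 42  101011→1 (0)
 43  010110→0 (0)
 44  101100→1 (1)
 45  011001→0 (1)
 46  110011→1 (0)
 47  100110→1 (1)
 48  001101→0 (1)
 49  011011→0 (1)
 50  110111→1 (0)
 51  101110→1 (1)
 52  011101→0 (1)
 53  111011→1 (0)
 54  110110→1 (1)
 55  101101→1 (0)
 56  011010→0 (0)
 57  110100→1 (1)
 58  101001→1 (0)
 59  010010→0 (0)
 60  100100→1 (1)
 61  001001→0 (1)
 62  010011→0 (1)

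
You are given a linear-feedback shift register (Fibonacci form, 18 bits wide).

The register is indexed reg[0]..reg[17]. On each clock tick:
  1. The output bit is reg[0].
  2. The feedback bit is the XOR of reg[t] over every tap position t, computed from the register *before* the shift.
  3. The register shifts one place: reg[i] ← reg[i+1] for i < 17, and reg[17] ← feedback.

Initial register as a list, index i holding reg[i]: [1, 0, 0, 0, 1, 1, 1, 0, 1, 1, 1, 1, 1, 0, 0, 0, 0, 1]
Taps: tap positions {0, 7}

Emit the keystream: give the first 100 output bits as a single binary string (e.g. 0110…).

tick  register→output (feedback)
  0  100011101111100001→1 (1)
  1  000111011111000011→0 (1)
  2  001110111110000111→0 (1)
  3  011101111100001111→0 (1)
  4  111011111000011111→1 (0)
  5  110111110000111110→1 (0)
  6  101111100001111100→1 (1)
  7  011111000011111001→0 (0)
  8  111110000111110010→1 (1)
  9  111100001111100101→1 (1)
 10  111000011111001011→1 (0)
 11  110000111110010110→1 (0)
 12  100001111100101100→1 (0)
 13  000011111001011000→0 (1)
 14  000111110010110001→0 (1)
 15  001111100101100011→0 (0)
 16  011111001011000110→0 (0)
 17  111110010110001100→1 (0)
 18  111100101100011000→1 (1)
 19  111001011000110001→1 (0)
 20  110010110001100010→1 (0)
 21  100101100011000100→1 (1)
 22  001011000110001001→0 (0)
 23  010110001100010010→0 (0)
 24  101100011000100100→1 (0)
 25  011000110001001000→0 (1)
 26  110001100010010001→1 (1)
 27  100011000100100011→1 (1)
 28  000110001001000111→0 (0)
 29  001100010010001110→0 (1)
 30  011000100100011101→0 (0)
 31  110001001000111010→1 (1)
 32  100010010001110101→1 (0)
 33  000100100011101010→0 (0)
 34  001001000111010100→0 (0)
 35  010010001110101000→0 (0)
 36  100100011101010000→1 (0)
 37  001000111010100000→0 (1)
 38  010001110101000001→0 (1)
 39  100011101010000011→1 (1)
 40  000111010100000111→0 (1)
 41  001110101000001111→0 (0)
 42  011101010000011110→0 (1)
 43  111010100000111101→1 (1)
 44  110101000001111011→1 (1)
 45  101010000011110111→1 (1)
 46  010100000111101111→0 (0)
 47  101000001111011110→1 (1)
 48  010000011110111101→0 (1)
 49  100000111101111011→1 (0)
 50  000001111011110110→0 (1)
 51  000011110111101101→0 (1)
 52  000111101111011011→0 (0)
 53  001111011110110110→0 (1)
 54  011110111101101101→0 (1)
 55  111101111011011011→1 (0)
 56  111011110110110110→1 (0)
 57  110111101101101100→1 (1)
 58  101111011011011001→1 (0)
 59  011110110110110010→0 (1)
 60  111101101101100101→1 (1)
 61  111011011011001011→1 (0)
 62  110110110110010110→1 (0)
 63  101101101100101100→1 (1)
 64  011011011001011001→0 (1)
 65  110110110010110011→1 (0)
 66  101101100101100110→1 (1)
 67  011011001011001101→0 (0)
 68  110110010110011010→1 (0)
 69  101100101100110100→1 (1)
 70  011001011001101001→0 (1)
 71  110010110011010011→1 (0)
 72  100101100110100110→1 (1)
 73  001011001101001101→0 (0)
 74  010110011010011010→0 (1)
 75  101100110100110101→1 (0)
 76  011001101001101010→0 (0)
 77  110011010011010100→1 (0)
 78  100110100110101000→1 (1)
 79  001101001101010001→0 (0)
 80  011010011010100010→0 (1)
 81  110100110101000101→1 (0)
 82  101001101010001010→1 (1)
 83  010011010100010101→0 (1)
 84  100110101000101011→1 (1)
 85  001101010001010111→0 (1)
 86  011010100010101111→0 (0)
 87  110101000101011110→1 (1)
 88  101010001010111101→1 (1)
 89  010100010101111011→0 (1)
 90  101000101011110111→1 (1)
 91  010001010111101111→0 (1)
 92  100010101111011111→1 (1)
 93  000101011110111111→0 (1)
 94  001010111101111111→0 (1)
 95  010101111011111111→0 (1)
 96  101011110111111111→1 (0)
 97  010111101111111110→0 (0)
 98  101111011111111100→1 (0)
 99  011110111111111000→0 (1)

1000111011111000011111001011000110001001000111010100000111101111011011011001011001101001101010001010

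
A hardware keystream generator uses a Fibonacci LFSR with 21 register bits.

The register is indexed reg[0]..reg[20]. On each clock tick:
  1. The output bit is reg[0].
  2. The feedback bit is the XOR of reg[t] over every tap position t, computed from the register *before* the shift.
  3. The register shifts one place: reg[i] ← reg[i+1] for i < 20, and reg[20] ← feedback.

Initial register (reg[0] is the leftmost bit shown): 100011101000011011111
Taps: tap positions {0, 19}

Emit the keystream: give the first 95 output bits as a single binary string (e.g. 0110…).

step | reg (before) | out | fb
   0 | 100011101000011011111 | 1 | 0
   1 | 000111010000110111110 | 0 | 1
   2 | 001110100001101111101 | 0 | 0
   3 | 011101000011011111010 | 0 | 1
   4 | 111010000110111110101 | 1 | 1
   5 | 110100001101111101011 | 1 | 0
   6 | 101000011011111010110 | 1 | 0
   7 | 010000110111110101100 | 0 | 0
   8 | 100001101111101011000 | 1 | 1
   9 | 000011011111010110001 | 0 | 0
  10 | 000110111110101100010 | 0 | 1
  11 | 001101111101011000101 | 0 | 0
  12 | 011011111010110001010 | 0 | 1
  13 | 110111110101100010101 | 1 | 1
  14 | 101111101011000101011 | 1 | 0
  15 | 011111010110001010110 | 0 | 1
  16 | 111110101100010101101 | 1 | 1
  17 | 111101011000101011011 | 1 | 0
  18 | 111010110001010110110 | 1 | 0
  19 | 110101100010101101100 | 1 | 1
  20 | 101011000101011011001 | 1 | 1
  21 | 010110001010110110011 | 0 | 1
  22 | 101100010101101100111 | 1 | 0
  23 | 011000101011011001110 | 0 | 1
  24 | 110001010110110011101 | 1 | 1
  25 | 100010101101100111011 | 1 | 0
  26 | 000101011011001110110 | 0 | 1
  27 | 001010110110011101101 | 0 | 0
  28 | 010101101100111011010 | 0 | 1
  29 | 101011011001110110101 | 1 | 1
  30 | 010110110011101101011 | 0 | 1
  31 | 101101100111011010111 | 1 | 0
  32 | 011011001110110101110 | 0 | 1
  33 | 110110011101101011101 | 1 | 1
  34 | 101100111011010111011 | 1 | 0
  35 | 011001110110101110110 | 0 | 1
  36 | 110011101101011101101 | 1 | 1
  37 | 100111011010111011011 | 1 | 0
  38 | 001110110101110110110 | 0 | 1
  39 | 011101101011101101101 | 0 | 0
  40 | 111011010111011011010 | 1 | 0
  41 | 110110101110110110100 | 1 | 1
  42 | 101101011101101101001 | 1 | 1
  43 | 011010111011011010011 | 0 | 1
  44 | 110101110110110100111 | 1 | 0
  45 | 101011101101101001110 | 1 | 0
  46 | 010111011011010011100 | 0 | 0
  47 | 101110110110100111000 | 1 | 1
  48 | 011101101101001110001 | 0 | 0
  49 | 111011011010011100010 | 1 | 0
  50 | 110110110100111000100 | 1 | 1
  51 | 101101101001110001001 | 1 | 1
  52 | 011011010011100010011 | 0 | 1
  53 | 110110100111000100111 | 1 | 0
  54 | 101101001110001001110 | 1 | 0
  55 | 011010011100010011100 | 0 | 0
  56 | 110100111000100111000 | 1 | 1
  57 | 101001110001001110001 | 1 | 1
  58 | 010011100010011100011 | 0 | 1
  59 | 100111000100111000111 | 1 | 0
  60 | 001110001001110001110 | 0 | 1
  61 | 011100010011100011101 | 0 | 0
  62 | 111000100111000111010 | 1 | 0
  63 | 110001001110001110100 | 1 | 1
  64 | 100010011100011101001 | 1 | 1
  65 | 000100111000111010011 | 0 | 1
  66 | 001001110001110100111 | 0 | 1
  67 | 010011100011101001111 | 0 | 1
  68 | 100111000111010011111 | 1 | 0
  69 | 001110001110100111110 | 0 | 1
  70 | 011100011101001111101 | 0 | 0
  71 | 111000111010011111010 | 1 | 0
  72 | 110001110100111110100 | 1 | 1
  73 | 100011101001111101001 | 1 | 1
  74 | 000111010011111010011 | 0 | 1
  75 | 001110100111110100111 | 0 | 1
  76 | 011101001111101001111 | 0 | 1
  77 | 111010011111010011111 | 1 | 0
  78 | 110100111110100111110 | 1 | 0
  79 | 101001111101001111100 | 1 | 1
  80 | 010011111010011111001 | 0 | 0
  81 | 100111110100111110010 | 1 | 0
  82 | 001111101001111100100 | 0 | 0
  83 | 011111010011111001000 | 0 | 0
  84 | 111110100111110010000 | 1 | 1
  85 | 111101001111100100001 | 1 | 1
  86 | 111010011111001000011 | 1 | 0
  87 | 110100111110010000110 | 1 | 0
  88 | 101001111100100001100 | 1 | 1
  89 | 010011111001000011001 | 0 | 0
  90 | 100111110010000110010 | 1 | 0
  91 | 001111100100001100100 | 0 | 0
  92 | 011111001000011001000 | 0 | 0
  93 | 111110010000110010000 | 1 | 1
  94 | 111100100001100100001 | 1 | 1

10001110100001101111101011000101011011001110110101110110110100111000100111000111010011111010011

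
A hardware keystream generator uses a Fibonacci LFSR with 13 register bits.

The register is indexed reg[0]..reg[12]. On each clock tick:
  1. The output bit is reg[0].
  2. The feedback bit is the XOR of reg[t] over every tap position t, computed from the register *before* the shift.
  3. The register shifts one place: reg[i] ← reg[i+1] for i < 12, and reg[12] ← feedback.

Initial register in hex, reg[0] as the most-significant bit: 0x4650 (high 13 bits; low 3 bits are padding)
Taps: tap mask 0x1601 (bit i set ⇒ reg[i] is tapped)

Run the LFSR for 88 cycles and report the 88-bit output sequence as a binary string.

0100011001010110111111001011001100100010101110010011111010100101111001010110011011101111

k : reg_k → out_k, fb_k
0: 0100011001010 → 0, fb=1
1: 1000110010101 → 1, fb=1
2: 0001100101011 → 0, fb=0
3: 0011001010110 → 0, fb=1
4: 0110010101101 → 0, fb=1
5: 1100101011011 → 1, fb=1
6: 1001010110111 → 1, fb=1
7: 0010101101111 → 0, fb=1
8: 0101011011111 → 0, fb=1
9: 1010110111111 → 1, fb=0
10: 0101101111110 → 0, fb=0
11: 1011011111100 → 1, fb=1
12: 0110111111001 → 0, fb=0
13: 1101111110010 → 1, fb=1
14: 1011111100101 → 1, fb=1
15: 0111111001011 → 0, fb=0
16: 1111110010110 → 1, fb=0
17: 1111100101100 → 1, fb=1
18: 1111001011001 → 1, fb=1
19: 1110010110011 → 1, fb=0
20: 1100101100110 → 1, fb=0
21: 1001011001100 → 1, fb=1
22: 0010110011001 → 0, fb=0
23: 0101100110010 → 0, fb=0
24: 1011001100100 → 1, fb=0
25: 0110011001000 → 0, fb=1
26: 1100110010001 → 1, fb=0
27: 1001100100010 → 1, fb=1
28: 0011001000101 → 0, fb=0
29: 0110010001010 → 0, fb=1
30: 1100100010101 → 1, fb=1
31: 1001000101011 → 1, fb=1
32: 0010001010111 → 0, fb=0
33: 0100010101110 → 0, fb=0
34: 1000101011100 → 1, fb=1
35: 0001010111001 → 0, fb=0
36: 0010101110010 → 0, fb=0
37: 0101011100100 → 0, fb=1
38: 1010111001001 → 1, fb=1
39: 0101110010011 → 0, fb=1
40: 1011100100111 → 1, fb=1
41: 0111001001111 → 0, fb=1
42: 1110010011111 → 1, fb=0
43: 1100100111110 → 1, fb=1
44: 1001001111101 → 1, fb=0
45: 0010011111010 → 0, fb=1
46: 0100111110101 → 0, fb=0
47: 1001111101010 → 1, fb=0
48: 0011111010100 → 0, fb=1
49: 0111110101001 → 0, fb=0
50: 1111101010010 → 1, fb=1
51: 1111010100101 → 1, fb=1
52: 1110101001011 → 1, fb=1
53: 1101010010111 → 1, fb=1
54: 1010100101111 → 1, fb=0
55: 0101001011110 → 0, fb=0
56: 1010010111100 → 1, fb=1
57: 0100101111001 → 0, fb=0
58: 1001011110010 → 1, fb=1
59: 0010111100101 → 0, fb=0
60: 0101111001010 → 0, fb=1
61: 1011110010101 → 1, fb=1
62: 0111100101011 → 0, fb=0
63: 1111001010110 → 1, fb=0
64: 1110010101100 → 1, fb=1
65: 1100101011001 → 1, fb=1
66: 1001010110011 → 1, fb=0
67: 0010101100110 → 0, fb=1
68: 0101011001101 → 0, fb=1
69: 1010110011011 → 1, fb=1
70: 0101100110111 → 0, fb=0
71: 1011001101110 → 1, fb=1
72: 0110011011101 → 0, fb=1
73: 1100110111011 → 1, fb=1
74: 1001101110111 → 1, fb=1
75: 0011011101111 → 0, fb=1
76: 0110111011111 → 0, fb=1
77: 1101110111111 → 1, fb=0
78: 1011101111110 → 1, fb=1
79: 0111011111101 → 0, fb=1
80: 1110111111011 → 1, fb=1
81: 1101111110111 → 1, fb=1
82: 1011111101111 → 1, fb=0
83: 0111111011110 → 0, fb=0
84: 1111110111100 → 1, fb=1
85: 1111101111001 → 1, fb=1
86: 1111011110011 → 1, fb=0
87: 1110111100110 → 1, fb=0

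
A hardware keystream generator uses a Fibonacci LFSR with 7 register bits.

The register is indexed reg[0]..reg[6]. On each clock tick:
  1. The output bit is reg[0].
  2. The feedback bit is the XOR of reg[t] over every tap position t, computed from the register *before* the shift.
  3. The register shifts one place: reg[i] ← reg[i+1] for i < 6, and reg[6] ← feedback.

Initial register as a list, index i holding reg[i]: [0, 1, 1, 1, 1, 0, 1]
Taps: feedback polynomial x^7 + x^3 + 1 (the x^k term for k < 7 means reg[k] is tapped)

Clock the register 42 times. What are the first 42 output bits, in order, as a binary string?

011110110100001010101111101001010001101110

tick  register→output (feedback)
  0  0111101→0 (1)
  1  1111011→1 (0)
  2  1110110→1 (1)
  3  1101101→1 (0)
  4  1011010→1 (0)
  5  0110100→0 (0)
  6  1101000→1 (0)
  7  1010000→1 (1)
  8  0100001→0 (0)
  9  1000010→1 (1)
 10  0000101→0 (0)
 11  0001010→0 (1)
 12  0010101→0 (0)
 13  0101010→0 (1)
 14  1010101→1 (1)
 15  0101011→0 (1)
 16  1010111→1 (1)
 17  0101111→0 (1)
 18  1011111→1 (0)
 19  0111110→0 (1)
 20  1111101→1 (0)
 21  1111010→1 (0)
 22  1110100→1 (1)
 23  1101001→1 (0)
 24  1010010→1 (1)
 25  0100101→0 (0)
 26  1001010→1 (0)
 27  0010100→0 (0)
 28  0101000→0 (1)
 29  1010001→1 (1)
 30  0100011→0 (0)
 31  1000110→1 (1)
 32  0001101→0 (1)
 33  0011011→0 (1)
 34  0110111→0 (0)
 35  1101110→1 (0)
 36  1011100→1 (0)
 37  0111000→0 (1)
 38  1110001→1 (1)
 39  1100011→1 (1)
 40  1000111→1 (1)
 41  0001111→0 (1)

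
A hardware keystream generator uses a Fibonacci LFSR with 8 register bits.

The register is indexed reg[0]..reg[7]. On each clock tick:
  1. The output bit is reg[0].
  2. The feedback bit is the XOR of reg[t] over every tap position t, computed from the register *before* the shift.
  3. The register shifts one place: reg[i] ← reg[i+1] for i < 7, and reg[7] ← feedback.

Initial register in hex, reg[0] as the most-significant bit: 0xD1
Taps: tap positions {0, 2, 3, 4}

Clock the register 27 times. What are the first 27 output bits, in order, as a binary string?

tick  register→output (feedback)
  0  11010001→1 (0)
  1  10100010→1 (0)
  2  01000100→0 (0)
  3  10001000→1 (0)
  4  00010000→0 (1)
  5  00100001→0 (1)
  6  01000011→0 (0)
  7  10000110→1 (1)
  8  00001101→0 (1)
  9  00011011→0 (0)
 10  00110110→0 (0)
 11  01101100→0 (0)
 12  11011000→1 (1)
 13  10110001→1 (1)
 14  01100011→0 (1)
 15  11000111→1 (1)
 16  10001111→1 (0)
 17  00011110→0 (0)
 18  00111100→0 (1)
 19  01111001→0 (1)
 20  11110011→1 (1)
 21  11100111→1 (0)
 22  11001110→1 (0)
 23  10011100→1 (1)
 24  00111001→0 (1)
 25  01110011→0 (0)
 26  11100110→1 (0)

110100010000110110001111001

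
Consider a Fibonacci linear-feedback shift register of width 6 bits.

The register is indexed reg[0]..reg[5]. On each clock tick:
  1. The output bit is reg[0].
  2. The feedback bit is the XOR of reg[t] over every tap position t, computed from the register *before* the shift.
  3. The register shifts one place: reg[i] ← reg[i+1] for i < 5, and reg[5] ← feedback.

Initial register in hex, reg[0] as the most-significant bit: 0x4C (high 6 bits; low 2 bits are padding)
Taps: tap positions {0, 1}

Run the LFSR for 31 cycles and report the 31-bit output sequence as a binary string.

step | reg (before) | out | fb
   0 | 010011 | 0 | 1
   1 | 100111 | 1 | 1
   2 | 001111 | 0 | 0
   3 | 011110 | 0 | 1
   4 | 111101 | 1 | 0
   5 | 111010 | 1 | 0
   6 | 110100 | 1 | 0
   7 | 101000 | 1 | 1
   8 | 010001 | 0 | 1
   9 | 100011 | 1 | 1
  10 | 000111 | 0 | 0
  11 | 001110 | 0 | 0
  12 | 011100 | 0 | 1
  13 | 111001 | 1 | 0
  14 | 110010 | 1 | 0
  15 | 100100 | 1 | 1
  16 | 001001 | 0 | 0
  17 | 010010 | 0 | 1
  18 | 100101 | 1 | 1
  19 | 001011 | 0 | 0
  20 | 010110 | 0 | 1
  21 | 101101 | 1 | 1
  22 | 011011 | 0 | 1
  23 | 110111 | 1 | 0
  24 | 101110 | 1 | 1
  25 | 011101 | 0 | 1
  26 | 111011 | 1 | 0
  27 | 110110 | 1 | 0
  28 | 101100 | 1 | 1
  29 | 011001 | 0 | 1
  30 | 110011 | 1 | 0

0100111101000111001001011011101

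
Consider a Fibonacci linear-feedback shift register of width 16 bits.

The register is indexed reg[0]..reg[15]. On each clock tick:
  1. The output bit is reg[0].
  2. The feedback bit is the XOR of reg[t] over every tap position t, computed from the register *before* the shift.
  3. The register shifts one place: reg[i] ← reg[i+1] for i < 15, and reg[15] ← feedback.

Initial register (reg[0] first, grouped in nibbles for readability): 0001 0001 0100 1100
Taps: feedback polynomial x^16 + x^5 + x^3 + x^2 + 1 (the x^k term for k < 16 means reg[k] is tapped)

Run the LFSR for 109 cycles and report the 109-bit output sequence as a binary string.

step | reg (before) | out | fb
   0 | 0001000101001100 | 0 | 1
   1 | 0010001010011001 | 0 | 1
   2 | 0100010100110011 | 0 | 1
   3 | 1000101001100111 | 1 | 1
   4 | 0001010011001111 | 0 | 0
   5 | 0010100110011110 | 0 | 1
   6 | 0101001100111101 | 0 | 1
   7 | 1010011001111011 | 1 | 1
   8 | 0100110011110111 | 0 | 1
   9 | 1001100111101111 | 1 | 0
  10 | 0011001111011110 | 0 | 0
  11 | 0110011110111100 | 0 | 0
  12 | 1100111101111000 | 1 | 0
  13 | 1001111011110000 | 1 | 1
  14 | 0011110111100001 | 0 | 1
  15 | 0111101111000011 | 0 | 0
  16 | 1111011110000110 | 1 | 0
  17 | 1110111100001100 | 1 | 1
  18 | 1101111000011001 | 1 | 1
  19 | 1011110000110011 | 1 | 0
  20 | 0111100001100110 | 0 | 0
  21 | 1111000011001100 | 1 | 1
  22 | 1110000110011001 | 1 | 0
  23 | 1100001100110010 | 1 | 1
  24 | 1000011001100101 | 1 | 0
  25 | 0000110011001010 | 0 | 1
  26 | 0001100110010101 | 0 | 1
  27 | 0011001100101011 | 0 | 0
  28 | 0110011001010110 | 0 | 0
  29 | 1100110010101100 | 1 | 0
  30 | 1001100101011000 | 1 | 0
  31 | 0011001010110000 | 0 | 0
  32 | 0110010101100000 | 0 | 0
  33 | 1100101011000000 | 1 | 1
  34 | 1001010110000001 | 1 | 1
  35 | 0010101100000011 | 0 | 1
  36 | 0101011000000111 | 0 | 0
  37 | 1010110000001110 | 1 | 1
  38 | 0101100000011101 | 0 | 1
  39 | 1011000000111011 | 1 | 1
  40 | 0110000001110111 | 0 | 1
  41 | 1100000011101111 | 1 | 1
  42 | 1000000111011111 | 1 | 1
  43 | 0000001110111111 | 0 | 0
  44 | 0000011101111110 | 0 | 1
  45 | 0000111011111101 | 0 | 1
  46 | 0001110111111011 | 0 | 0
  47 | 0011101111110110 | 0 | 0
  48 | 0111011111101100 | 0 | 1
  49 | 1110111111011001 | 1 | 1
  50 | 1101111110110011 | 1 | 1
  51 | 1011111101100111 | 1 | 0
  52 | 0111111011001110 | 0 | 1
  53 | 1111110110011101 | 1 | 0
  54 | 1111101100111010 | 1 | 1
  55 | 1111011001110101 | 1 | 0
  56 | 1110110011101010 | 1 | 1
  57 | 1101100111010101 | 1 | 0
  58 | 1011001110101010 | 1 | 1
  59 | 0110011101010101 | 0 | 0
  60 | 1100111010101010 | 1 | 0
  61 | 1001110101010100 | 1 | 1
  62 | 0011101010101001 | 0 | 0
  63 | 0111010101010010 | 0 | 1
  64 | 1110101010100101 | 1 | 0
  65 | 1101010101001010 | 1 | 1
  66 | 1010101010010101 | 1 | 0
  67 | 0101010100101010 | 0 | 0
  68 | 1010101001010100 | 1 | 0
  69 | 0101010010101000 | 0 | 0
  70 | 1010100101010000 | 1 | 0
  71 | 0101001010100000 | 0 | 1
  72 | 1010010101000001 | 1 | 1
  73 | 0100101010000011 | 0 | 0
  74 | 1001010100000110 | 1 | 1
  75 | 0010101000001101 | 0 | 1
  76 | 0101010000011011 | 0 | 0
  77 | 1010100000110110 | 1 | 0
  78 | 0101000001101100 | 0 | 1
  79 | 1010000011011001 | 1 | 0
  80 | 0100000110110010 | 0 | 0
  81 | 1000001101100100 | 1 | 1
  82 | 0000011011001001 | 0 | 1
  83 | 0000110110010011 | 0 | 1
  84 | 0001101100100111 | 0 | 1
  85 | 0011011001001111 | 0 | 1
  86 | 0110110010011111 | 0 | 0
  87 | 1101100100111110 | 1 | 0
  88 | 1011001001111100 | 1 | 1
  89 | 0110010011111001 | 0 | 0
  90 | 1100100111110010 | 1 | 1
  91 | 1001001111100101 | 1 | 0
  92 | 0010011111001010 | 0 | 0
  93 | 0100111110010100 | 0 | 1
  94 | 1001111100101001 | 1 | 1
  95 | 0011111001010011 | 0 | 1
  96 | 0111110010100111 | 0 | 1
  97 | 1111100101001111 | 1 | 1
  98 | 1111001010011111 | 1 | 1
  99 | 1110010100111111 | 1 | 1
 100 | 1100101001111111 | 1 | 1
 101 | 1001010011111111 | 1 | 1
 102 | 0010100111111111 | 0 | 1
 103 | 0101001111111111 | 0 | 1
 104 | 1010011111111111 | 1 | 1
 105 | 0100111111111111 | 0 | 1
 106 | 1001111111111111 | 1 | 1
 107 | 0011111111111111 | 0 | 1
 108 | 0111111111111111 | 0 | 1

0001000101001100111101111000011001100101011000000111011111101100111010101010010101000001101100100111110010100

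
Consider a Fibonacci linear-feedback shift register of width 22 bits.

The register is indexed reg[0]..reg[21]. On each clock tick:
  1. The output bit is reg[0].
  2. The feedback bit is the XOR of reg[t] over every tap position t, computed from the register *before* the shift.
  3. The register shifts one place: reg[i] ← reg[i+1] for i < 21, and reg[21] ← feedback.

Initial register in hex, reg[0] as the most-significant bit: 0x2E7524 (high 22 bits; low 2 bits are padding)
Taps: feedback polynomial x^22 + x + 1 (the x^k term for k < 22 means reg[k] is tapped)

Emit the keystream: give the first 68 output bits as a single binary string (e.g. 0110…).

tick  register→output (feedback)
  0  0010111001110101001001→0 (0)
  1  0101110011101010010010→0 (1)
  2  1011100111010100100101→1 (1)
  3  0111001110101001001011→0 (1)
  4  1110011101010010010111→1 (0)
  5  1100111010100100101110→1 (0)
  6  1001110101001001011100→1 (1)
  7  0011101010010010111001→0 (0)
  8  0111010100100101110010→0 (1)
  9  1110101001001011100101→1 (0)
 10  1101010010010111001010→1 (0)
 11  1010100100101110010100→1 (1)
 12  0101001001011100101001→0 (1)
 13  1010010010111001010011→1 (1)
 14  0100100101110010100111→0 (1)
 15  1001001011100101001111→1 (1)
 16  0010010111001010011111→0 (0)
 17  0100101110010100111110→0 (1)
 18  1001011100101001111101→1 (1)
 19  0010111001010011111011→0 (0)
 20  0101110010100111110110→0 (1)
 21  1011100101001111101101→1 (1)
 22  0111001010011111011011→0 (1)
 23  1110010100111110110111→1 (0)
 24  1100101001111101101110→1 (0)
 25  1001010011111011011100→1 (1)
 26  0010100111110110111001→0 (0)
 27  0101001111101101110010→0 (1)
 28  1010011111011011100101→1 (1)
 29  0100111110110111001011→0 (1)
 30  1001111101101110010111→1 (1)
 31  0011111011011100101111→0 (0)
 32  0111110110111001011110→0 (1)
 33  1111101101110010111101→1 (0)
 34  1111011011100101111010→1 (0)
 35  1110110111001011110100→1 (0)
 36  1101101110010111101000→1 (0)
 37  1011011100101111010000→1 (1)
 38  0110111001011110100001→0 (1)
 39  1101110010111101000011→1 (0)
 40  1011100101111010000110→1 (1)
 41  0111001011110100001101→0 (1)
 42  1110010111101000011011→1 (0)
 43  1100101111010000110110→1 (0)
 44  1001011110100001101100→1 (1)
 45  0010111101000011011001→0 (0)
 46  0101111010000110110010→0 (1)
 47  1011110100001101100101→1 (1)
 48  0111101000011011001011→0 (1)
 49  1111010000110110010111→1 (0)
 50  1110100001101100101110→1 (0)
 51  1101000011011001011100→1 (0)
 52  1010000110110010111000→1 (1)
 53  0100001101100101110001→0 (1)
 54  1000011011001011100011→1 (1)
 55  0000110110010111000111→0 (0)
 56  0001101100101110001110→0 (0)
 57  0011011001011100011100→0 (0)
 58  0110110010111000111000→0 (1)
 59  1101100101110001110001→1 (0)
 60  1011001011100011100010→1 (1)
 61  0110010111000111000101→0 (1)
 62  1100101110001110001011→1 (0)
 63  1001011100011100010110→1 (1)
 64  0010111000111000101101→0 (0)
 65  0101110001110001011010→0 (1)
 66  1011100011100010110101→1 (1)
 67  0111000111000101101011→0 (1)

00101110011101010010010111001010011111011011100101111010000110110010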